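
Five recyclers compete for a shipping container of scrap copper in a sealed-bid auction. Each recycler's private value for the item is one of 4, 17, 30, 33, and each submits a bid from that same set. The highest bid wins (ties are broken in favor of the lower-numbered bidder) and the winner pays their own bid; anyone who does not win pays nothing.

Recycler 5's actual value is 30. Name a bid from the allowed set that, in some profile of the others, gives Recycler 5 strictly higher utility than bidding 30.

Suppose Recycler 1 bids 4, Recycler 2 bids 4, Recycler 3 bids 4 and Recycler 4 bids 4.
Bid 30: wins, pays 30, utility 30 - 30 = 0.
Bid 17: wins, pays 17, utility 30 - 17 = 13.
So bidding 17 beats truth here (13 > 0).

17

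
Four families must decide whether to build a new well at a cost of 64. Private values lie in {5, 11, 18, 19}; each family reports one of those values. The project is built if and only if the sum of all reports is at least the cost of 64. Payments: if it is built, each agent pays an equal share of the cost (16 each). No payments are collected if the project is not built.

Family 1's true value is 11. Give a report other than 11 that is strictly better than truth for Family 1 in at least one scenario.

5

Suppose Family 2 reports 18, Family 3 reports 18 and Family 4 reports 18.
Report 11: project built, pays 16, utility 11 - 16 = -5.
Report 5: project not built, utility 0.
So reporting 5 beats truth here (0 > -5).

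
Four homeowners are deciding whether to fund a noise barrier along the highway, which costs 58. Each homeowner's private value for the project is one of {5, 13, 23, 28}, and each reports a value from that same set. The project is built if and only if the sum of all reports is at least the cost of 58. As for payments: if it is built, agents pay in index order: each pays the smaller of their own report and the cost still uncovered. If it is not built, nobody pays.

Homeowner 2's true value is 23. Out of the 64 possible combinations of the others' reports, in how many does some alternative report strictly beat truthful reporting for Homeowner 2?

Others report (5, 13, 28): truth gives 0; report 13 gives 10 > 0. Violating.
Others report (5, 23, 23): truth gives 0; report 13 gives 10 > 0. Violating.
Others report (5, 23, 28): truth gives 0; report 5 gives 18 > 0. Violating.
Others report (5, 28, 13): truth gives 0; report 13 gives 10 > 0. Violating.
Others report (5, 5, 5): truth gives 0; no alternative beats it.
Others report (5, 5, 13): truth gives 0; no alternative beats it.
(Checking all 64 profiles: 44 have a profitable deviation, 20 do not.)

44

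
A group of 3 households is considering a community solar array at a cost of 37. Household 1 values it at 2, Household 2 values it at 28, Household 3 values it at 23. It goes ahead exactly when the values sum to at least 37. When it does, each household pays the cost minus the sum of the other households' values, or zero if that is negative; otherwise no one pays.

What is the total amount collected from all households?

Total value 53 ≥ cost 37, so it is built.
Household 1: others sum to 51; max(0, 37 - 51) = 0.
Household 2: others sum to 25; max(0, 37 - 25) = 12.
Household 3: others sum to 30; max(0, 37 - 30) = 7.
Total collected = 0 + 12 + 7 = 19.

19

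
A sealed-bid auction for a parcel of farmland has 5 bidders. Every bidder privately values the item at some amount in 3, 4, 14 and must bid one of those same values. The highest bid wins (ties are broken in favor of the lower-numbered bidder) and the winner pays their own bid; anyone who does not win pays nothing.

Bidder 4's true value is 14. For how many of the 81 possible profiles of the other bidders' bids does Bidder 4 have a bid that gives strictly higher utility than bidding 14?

2

Others bid (3, 3, 3, 3): truth gives 0; bid 4 gives 10 > 0. Violating.
Others bid (3, 3, 3, 4): truth gives 0; bid 4 gives 10 > 0. Violating.
Others bid (3, 3, 3, 14): truth gives 0; no alternative beats it.
Others bid (3, 3, 4, 3): truth gives 0; no alternative beats it.
(Checking all 81 profiles: 2 have a profitable deviation, 79 do not.)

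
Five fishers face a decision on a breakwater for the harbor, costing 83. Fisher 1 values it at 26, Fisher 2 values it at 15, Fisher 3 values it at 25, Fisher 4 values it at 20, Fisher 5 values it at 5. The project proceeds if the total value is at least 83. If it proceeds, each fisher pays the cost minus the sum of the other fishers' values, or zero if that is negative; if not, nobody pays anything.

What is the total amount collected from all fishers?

54

Total value 91 ≥ cost 83, so it is built.
Fisher 1: others sum to 65; max(0, 83 - 65) = 18.
Fisher 2: others sum to 76; max(0, 83 - 76) = 7.
Fisher 3: others sum to 66; max(0, 83 - 66) = 17.
Fisher 4: others sum to 71; max(0, 83 - 71) = 12.
Fisher 5: others sum to 86; max(0, 83 - 86) = 0.
Total collected = 18 + 7 + 17 + 12 + 0 = 54.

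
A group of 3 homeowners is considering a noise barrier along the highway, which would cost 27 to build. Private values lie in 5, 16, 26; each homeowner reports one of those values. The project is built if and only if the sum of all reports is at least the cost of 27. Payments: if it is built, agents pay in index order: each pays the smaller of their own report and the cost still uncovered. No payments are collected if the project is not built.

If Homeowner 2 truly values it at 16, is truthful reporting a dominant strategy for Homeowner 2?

No

Consider the case where Homeowner 1 reports 5 and Homeowner 3 reports 26.
Truthful report 16: project built, pays 16, utility 16 - 16 = 0.
Report 5 instead: project built, pays 5, utility 16 - 5 = 11.
Since 11 > 0, reporting 5 is strictly better here, so truthful reporting is not dominant.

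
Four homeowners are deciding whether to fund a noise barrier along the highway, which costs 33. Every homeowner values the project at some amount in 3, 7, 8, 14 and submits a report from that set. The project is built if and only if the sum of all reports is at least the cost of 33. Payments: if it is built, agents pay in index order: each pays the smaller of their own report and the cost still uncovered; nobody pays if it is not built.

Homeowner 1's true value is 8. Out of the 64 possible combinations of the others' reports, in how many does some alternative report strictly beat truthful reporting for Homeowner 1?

22

Others report (3, 14, 14): truth gives 0; report 3 gives 5 > 0. Violating.
Others report (7, 7, 14): truth gives 0; report 7 gives 1 > 0. Violating.
Others report (7, 8, 14): truth gives 0; report 7 gives 1 > 0. Violating.
Others report (7, 14, 7): truth gives 0; report 7 gives 1 > 0. Violating.
Others report (3, 3, 3): truth gives 0; no alternative beats it.
Others report (3, 3, 7): truth gives 0; no alternative beats it.
(Checking all 64 profiles: 22 have a profitable deviation, 42 do not.)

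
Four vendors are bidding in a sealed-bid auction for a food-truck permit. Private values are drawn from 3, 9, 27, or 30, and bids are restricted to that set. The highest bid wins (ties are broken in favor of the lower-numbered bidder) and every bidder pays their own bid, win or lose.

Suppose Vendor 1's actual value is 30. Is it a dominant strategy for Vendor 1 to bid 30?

No

Consider the case where Vendor 2 bids 3, Vendor 3 bids 3 and Vendor 4 bids 3.
Truthful bid 30: wins, pays 30, utility 30 - 30 = 0.
Bid 3 instead: wins, pays 3, utility 30 - 3 = 27.
Since 27 > 0, bidding 3 is strictly better here, so truthful bidding is not dominant.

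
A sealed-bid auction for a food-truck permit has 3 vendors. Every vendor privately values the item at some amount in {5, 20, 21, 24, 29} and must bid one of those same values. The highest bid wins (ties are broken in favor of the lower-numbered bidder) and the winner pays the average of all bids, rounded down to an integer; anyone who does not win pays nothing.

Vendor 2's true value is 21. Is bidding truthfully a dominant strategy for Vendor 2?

No

Consider the case where Vendor 1 bids 5 and Vendor 3 bids 24.
Truthful bid 21: loses, pays 0, utility 0.
Bid 24 instead: wins, pays 17, utility 21 - 17 = 4.
Since 4 > 0, bidding 24 is strictly better here, so truthful bidding is not dominant.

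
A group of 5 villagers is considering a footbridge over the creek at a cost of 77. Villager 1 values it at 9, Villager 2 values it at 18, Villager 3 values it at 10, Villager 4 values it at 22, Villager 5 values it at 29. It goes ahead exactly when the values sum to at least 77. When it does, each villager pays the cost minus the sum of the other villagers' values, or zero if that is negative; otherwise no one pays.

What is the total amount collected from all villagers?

Total value 88 ≥ cost 77, so it is built.
Villager 1: others sum to 79; max(0, 77 - 79) = 0.
Villager 2: others sum to 70; max(0, 77 - 70) = 7.
Villager 3: others sum to 78; max(0, 77 - 78) = 0.
Villager 4: others sum to 66; max(0, 77 - 66) = 11.
Villager 5: others sum to 59; max(0, 77 - 59) = 18.
Total collected = 0 + 7 + 0 + 11 + 18 = 36.

36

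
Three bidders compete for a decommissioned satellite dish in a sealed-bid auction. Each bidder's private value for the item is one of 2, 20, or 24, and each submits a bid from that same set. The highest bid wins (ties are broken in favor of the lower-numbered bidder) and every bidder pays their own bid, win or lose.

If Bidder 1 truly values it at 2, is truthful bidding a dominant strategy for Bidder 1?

Yes

Check each profile of the others' bids and compare truth against every alternative bid.
Others bid (2, 2): truth gives 0, best alternative gives -18.
Others bid (2, 24): truth gives -2, best alternative gives -20.
Others bid (20, 24): truth gives -2, best alternative gives -20.
Others bid (24, 2): truth gives -2, best alternative gives -20.
Others bid (24, 20): truth gives -2, best alternative gives -20.
Others bid (24, 24): truth gives -2, best alternative gives -20.
(Remaining 3 profiles checked similarly; truth is weakly best in each.)
In every case the truthful bid is at least as good as any alternative, so it is a dominant strategy.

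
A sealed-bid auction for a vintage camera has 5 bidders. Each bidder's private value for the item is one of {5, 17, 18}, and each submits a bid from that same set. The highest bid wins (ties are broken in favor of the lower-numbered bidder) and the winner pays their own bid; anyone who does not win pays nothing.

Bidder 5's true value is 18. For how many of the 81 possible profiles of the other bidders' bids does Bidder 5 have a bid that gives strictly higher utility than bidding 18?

1

Others bid (5, 5, 5, 5): truth gives 0; bid 17 gives 1 > 0. Violating.
Others bid (5, 5, 5, 17): truth gives 0; no alternative beats it.
Others bid (5, 5, 5, 18): truth gives 0; no alternative beats it.
(Checking all 81 profiles: 1 has a profitable deviation, 80 do not.)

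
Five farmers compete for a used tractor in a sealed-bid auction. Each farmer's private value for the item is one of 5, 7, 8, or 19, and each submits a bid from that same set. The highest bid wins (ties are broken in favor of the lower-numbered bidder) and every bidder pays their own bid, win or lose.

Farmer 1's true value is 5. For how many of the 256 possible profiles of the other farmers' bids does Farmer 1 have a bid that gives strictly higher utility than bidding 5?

Others bid (5, 5, 5, 7): truth gives -5; bid 7 gives -2 > -5. Violating.
Others bid (5, 5, 5, 8): truth gives -5; bid 8 gives -3 > -5. Violating.
Others bid (5, 5, 7, 5): truth gives -5; bid 7 gives -2 > -5. Violating.
Others bid (5, 5, 7, 7): truth gives -5; bid 7 gives -2 > -5. Violating.
Others bid (5, 5, 5, 5): truth gives 0; no alternative beats it.
Others bid (5, 5, 5, 19): truth gives -5; no alternative beats it.
(Checking all 256 profiles: 80 have a profitable deviation, 176 do not.)

80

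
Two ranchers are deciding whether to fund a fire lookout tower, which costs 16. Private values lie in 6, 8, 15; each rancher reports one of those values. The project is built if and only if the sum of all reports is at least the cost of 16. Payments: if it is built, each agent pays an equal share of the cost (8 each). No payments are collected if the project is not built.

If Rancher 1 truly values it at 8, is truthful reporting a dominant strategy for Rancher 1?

Yes

Check each profile of the others' reports and compare truth against every alternative report.
Others report (6): truth gives 0, best alternative gives 0.
Others report (8): truth gives 0, best alternative gives 0.
Others report (15): truth gives 0, best alternative gives 0.
In every case the truthful report is at least as good as any alternative, so it is a dominant strategy.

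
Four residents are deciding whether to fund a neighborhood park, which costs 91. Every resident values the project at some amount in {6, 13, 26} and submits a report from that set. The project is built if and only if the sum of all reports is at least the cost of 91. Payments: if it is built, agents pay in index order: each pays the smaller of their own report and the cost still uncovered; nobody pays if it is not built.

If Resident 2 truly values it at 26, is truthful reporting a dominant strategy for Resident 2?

Consider the case where Resident 1 reports 26, Resident 3 reports 26 and Resident 4 reports 26.
Truthful report 26: project built, pays 26, utility 26 - 26 = 0.
Report 13 instead: project built, pays 13, utility 26 - 13 = 13.
Since 13 > 0, reporting 13 is strictly better here, so truthful reporting is not dominant.

No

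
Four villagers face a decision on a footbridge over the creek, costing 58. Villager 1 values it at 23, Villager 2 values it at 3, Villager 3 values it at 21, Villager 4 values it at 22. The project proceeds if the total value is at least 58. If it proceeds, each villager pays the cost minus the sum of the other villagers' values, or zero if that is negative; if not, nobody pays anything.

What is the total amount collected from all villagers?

33

Total value 69 ≥ cost 58, so it is built.
Villager 1: others sum to 46; max(0, 58 - 46) = 12.
Villager 2: others sum to 66; max(0, 58 - 66) = 0.
Villager 3: others sum to 48; max(0, 58 - 48) = 10.
Villager 4: others sum to 47; max(0, 58 - 47) = 11.
Total collected = 12 + 0 + 10 + 11 = 33.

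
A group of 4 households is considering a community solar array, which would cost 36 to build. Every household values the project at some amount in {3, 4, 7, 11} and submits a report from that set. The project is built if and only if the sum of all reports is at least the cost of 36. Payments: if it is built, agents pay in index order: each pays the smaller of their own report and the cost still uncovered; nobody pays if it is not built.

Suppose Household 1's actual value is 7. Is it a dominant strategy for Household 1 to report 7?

Consider the case where Household 2 reports 11, Household 3 reports 11 and Household 4 reports 11.
Truthful report 7: project built, pays 7, utility 7 - 7 = 0.
Report 3 instead: project built, pays 3, utility 7 - 3 = 4.
Since 4 > 0, reporting 3 is strictly better here, so truthful reporting is not dominant.

No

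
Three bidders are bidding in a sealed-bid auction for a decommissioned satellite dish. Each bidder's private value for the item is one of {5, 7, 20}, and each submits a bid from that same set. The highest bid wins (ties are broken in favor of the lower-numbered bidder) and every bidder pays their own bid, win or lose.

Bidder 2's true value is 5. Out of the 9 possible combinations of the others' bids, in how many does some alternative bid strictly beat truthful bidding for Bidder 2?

2

Others bid (5, 5): truth gives -5; bid 7 gives -2 > -5. Violating.
Others bid (5, 7): truth gives -5; bid 7 gives -2 > -5. Violating.
Others bid (5, 20): truth gives -5; no alternative beats it.
Others bid (7, 5): truth gives -5; no alternative beats it.
(Checking all 9 profiles: 2 have a profitable deviation, 7 do not.)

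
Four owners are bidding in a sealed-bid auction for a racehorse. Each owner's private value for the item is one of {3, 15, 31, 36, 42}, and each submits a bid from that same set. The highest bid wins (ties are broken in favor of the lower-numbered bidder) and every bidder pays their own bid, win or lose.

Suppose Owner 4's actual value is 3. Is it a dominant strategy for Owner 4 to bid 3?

Yes

Check each profile of the others' bids and compare truth against every alternative bid.
Others bid (3, 3, 15): truth gives -3, best alternative gives -15.
Others bid (3, 3, 31): truth gives -3, best alternative gives -15.
Others bid (3, 3, 36): truth gives -3, best alternative gives -15.
Others bid (3, 3, 42): truth gives -3, best alternative gives -15.
Others bid (3, 15, 3): truth gives -3, best alternative gives -15.
Others bid (3, 15, 15): truth gives -3, best alternative gives -15.
(Remaining 119 profiles checked similarly; truth is weakly best in each.)
In every case the truthful bid is at least as good as any alternative, so it is a dominant strategy.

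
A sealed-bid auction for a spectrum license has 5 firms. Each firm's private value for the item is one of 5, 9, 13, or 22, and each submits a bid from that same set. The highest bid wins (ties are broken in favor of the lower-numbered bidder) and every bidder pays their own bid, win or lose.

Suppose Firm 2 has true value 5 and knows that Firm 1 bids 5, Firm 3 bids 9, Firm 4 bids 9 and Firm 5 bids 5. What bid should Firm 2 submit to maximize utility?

9

Bid 5: loses but pays 5, utility -5.
Bid 9: wins, pays 9, utility 5 - 9 = -4.
Bid 13: wins, pays 13, utility 5 - 13 = -8.
Bid 22: wins, pays 22, utility 5 - 22 = -17.
The best choice is 9 with utility -4.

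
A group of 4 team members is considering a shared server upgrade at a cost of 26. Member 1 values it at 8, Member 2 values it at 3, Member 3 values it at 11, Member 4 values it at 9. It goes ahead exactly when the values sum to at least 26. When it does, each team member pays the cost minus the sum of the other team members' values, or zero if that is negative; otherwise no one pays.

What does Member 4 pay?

Total value 31 ≥ cost 26, so the project is built.
The other team members' values sum to 22.
Cost minus that sum is 26 - 22 = 4.

4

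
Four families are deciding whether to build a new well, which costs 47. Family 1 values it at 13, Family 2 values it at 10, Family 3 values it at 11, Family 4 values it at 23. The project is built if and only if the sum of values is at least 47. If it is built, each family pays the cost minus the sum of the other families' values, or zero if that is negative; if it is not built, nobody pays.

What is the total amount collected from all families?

Total value 57 ≥ cost 47, so it is built.
Family 1: others sum to 44; max(0, 47 - 44) = 3.
Family 2: others sum to 47; max(0, 47 - 47) = 0.
Family 3: others sum to 46; max(0, 47 - 46) = 1.
Family 4: others sum to 34; max(0, 47 - 34) = 13.
Total collected = 3 + 0 + 1 + 13 = 17.

17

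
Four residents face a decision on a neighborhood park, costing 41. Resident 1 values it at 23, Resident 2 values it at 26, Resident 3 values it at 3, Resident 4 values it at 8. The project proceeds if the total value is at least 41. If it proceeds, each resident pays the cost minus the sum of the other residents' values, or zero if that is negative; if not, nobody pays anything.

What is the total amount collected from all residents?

11

Total value 60 ≥ cost 41, so it is built.
Resident 1: others sum to 37; max(0, 41 - 37) = 4.
Resident 2: others sum to 34; max(0, 41 - 34) = 7.
Resident 3: others sum to 57; max(0, 41 - 57) = 0.
Resident 4: others sum to 52; max(0, 41 - 52) = 0.
Total collected = 4 + 7 + 0 + 0 = 11.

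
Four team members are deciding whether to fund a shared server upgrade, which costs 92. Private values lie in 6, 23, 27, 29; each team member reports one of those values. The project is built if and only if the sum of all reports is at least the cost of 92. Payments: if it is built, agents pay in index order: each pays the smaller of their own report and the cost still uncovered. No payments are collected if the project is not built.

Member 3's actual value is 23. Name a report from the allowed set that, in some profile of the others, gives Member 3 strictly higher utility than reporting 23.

6

Suppose Member 1 reports 29, Member 2 reports 29 and Member 4 reports 29.
Report 23: project built, pays 23, utility 23 - 23 = 0.
Report 6: project built, pays 6, utility 23 - 6 = 17.
So reporting 6 beats truth here (17 > 0).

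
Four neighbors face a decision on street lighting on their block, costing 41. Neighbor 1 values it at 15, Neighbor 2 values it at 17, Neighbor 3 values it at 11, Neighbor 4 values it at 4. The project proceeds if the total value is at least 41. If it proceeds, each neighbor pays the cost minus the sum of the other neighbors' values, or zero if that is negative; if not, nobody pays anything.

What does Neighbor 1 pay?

9

Total value 47 ≥ cost 41, so the project is built.
The other neighbors' values sum to 32.
Cost minus that sum is 41 - 32 = 9.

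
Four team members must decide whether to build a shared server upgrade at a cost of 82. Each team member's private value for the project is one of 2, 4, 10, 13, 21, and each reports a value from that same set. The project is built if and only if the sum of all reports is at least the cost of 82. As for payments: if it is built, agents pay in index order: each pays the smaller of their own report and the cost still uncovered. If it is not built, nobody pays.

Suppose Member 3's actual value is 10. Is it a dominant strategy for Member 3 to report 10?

Check each profile of the others' reports and compare truth against every alternative report.
Others report (2, 2, 2): truth gives 0, best alternative gives 0.
Others report (2, 2, 4): truth gives 0, best alternative gives 0.
Others report (2, 2, 10): truth gives 0, best alternative gives 0.
Others report (2, 2, 13): truth gives 0, best alternative gives 0.
Others report (2, 2, 21): truth gives 0, best alternative gives 0.
Others report (2, 4, 2): truth gives 0, best alternative gives 0.
(Remaining 119 profiles checked similarly; truth is weakly best in each.)
In every case the truthful report is at least as good as any alternative, so it is a dominant strategy.

Yes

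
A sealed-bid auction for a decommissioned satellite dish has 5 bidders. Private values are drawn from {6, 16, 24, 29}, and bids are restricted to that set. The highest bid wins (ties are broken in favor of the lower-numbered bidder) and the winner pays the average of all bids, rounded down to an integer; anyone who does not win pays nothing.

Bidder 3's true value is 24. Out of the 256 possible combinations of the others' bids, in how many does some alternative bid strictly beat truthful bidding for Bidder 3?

100

Others bid (6, 6, 6, 6): truth gives 15; bid 16 gives 16 > 15. Violating.
Others bid (6, 6, 6, 16): truth gives 13; bid 16 gives 14 > 13. Violating.
Others bid (6, 6, 6, 29): truth gives 0; bid 29 gives 9 > 0. Violating.
Others bid (6, 6, 16, 6): truth gives 13; bid 16 gives 14 > 13. Violating.
Others bid (6, 6, 6, 24): truth gives 11; no alternative beats it.
Others bid (6, 6, 16, 24): truth gives 9; no alternative beats it.
(Checking all 256 profiles: 100 have a profitable deviation, 156 do not.)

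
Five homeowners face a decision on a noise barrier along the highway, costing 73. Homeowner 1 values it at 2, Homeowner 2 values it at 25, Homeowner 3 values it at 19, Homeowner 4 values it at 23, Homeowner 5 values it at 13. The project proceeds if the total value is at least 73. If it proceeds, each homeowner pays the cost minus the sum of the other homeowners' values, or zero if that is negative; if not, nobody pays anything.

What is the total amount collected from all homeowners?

44

Total value 82 ≥ cost 73, so it is built.
Homeowner 1: others sum to 80; max(0, 73 - 80) = 0.
Homeowner 2: others sum to 57; max(0, 73 - 57) = 16.
Homeowner 3: others sum to 63; max(0, 73 - 63) = 10.
Homeowner 4: others sum to 59; max(0, 73 - 59) = 14.
Homeowner 5: others sum to 69; max(0, 73 - 69) = 4.
Total collected = 0 + 16 + 10 + 14 + 4 = 44.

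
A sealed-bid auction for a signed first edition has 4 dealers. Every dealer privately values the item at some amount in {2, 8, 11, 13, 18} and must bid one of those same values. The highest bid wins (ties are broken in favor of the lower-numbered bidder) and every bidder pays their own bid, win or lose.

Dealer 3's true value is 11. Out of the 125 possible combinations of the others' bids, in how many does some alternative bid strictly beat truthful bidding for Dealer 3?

115

Others bid (2, 2, 2): truth gives 0; bid 8 gives 3 > 0. Violating.
Others bid (2, 2, 8): truth gives 0; bid 8 gives 3 > 0. Violating.
Others bid (2, 2, 13): truth gives -11; bid 2 gives -2 > -11. Violating.
Others bid (2, 2, 18): truth gives -11; bid 2 gives -2 > -11. Violating.
Others bid (2, 2, 11): truth gives 0; no alternative beats it.
Others bid (2, 8, 2): truth gives 0; no alternative beats it.
(Checking all 125 profiles: 115 have a profitable deviation, 10 do not.)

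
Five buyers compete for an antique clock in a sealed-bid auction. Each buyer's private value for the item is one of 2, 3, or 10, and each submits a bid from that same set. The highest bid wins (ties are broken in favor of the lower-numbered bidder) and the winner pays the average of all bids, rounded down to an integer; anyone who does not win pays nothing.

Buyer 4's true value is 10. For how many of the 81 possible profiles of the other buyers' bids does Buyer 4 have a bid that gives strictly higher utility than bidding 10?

Others bid (2, 2, 2, 2): truth gives 7; bid 3 gives 8 > 7. Violating.
Others bid (2, 2, 2, 3): truth gives 7; bid 3 gives 8 > 7. Violating.
Others bid (2, 2, 2, 10): truth gives 5; no alternative beats it.
Others bid (2, 2, 3, 2): truth gives 7; no alternative beats it.
(Checking all 81 profiles: 2 have a profitable deviation, 79 do not.)

2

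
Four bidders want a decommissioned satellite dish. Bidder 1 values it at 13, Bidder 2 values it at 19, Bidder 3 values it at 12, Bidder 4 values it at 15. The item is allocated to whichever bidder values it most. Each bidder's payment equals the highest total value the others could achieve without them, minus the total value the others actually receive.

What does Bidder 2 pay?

15

Bidder 2 has the highest value and receives the item.
Without Bidder 2, the item would go to the next-highest value, 15, so the others could achieve 15.
With Bidder 2 present and winning, the others receive nothing, so their total is 0.
Payment = 15 - 0 = 15.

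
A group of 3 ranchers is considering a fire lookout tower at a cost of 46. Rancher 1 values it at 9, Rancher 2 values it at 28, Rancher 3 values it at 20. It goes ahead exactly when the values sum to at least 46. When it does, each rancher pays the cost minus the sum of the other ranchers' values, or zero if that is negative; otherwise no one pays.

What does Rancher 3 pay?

9

Total value 57 ≥ cost 46, so the project is built.
The other ranchers' values sum to 37.
Cost minus that sum is 46 - 37 = 9.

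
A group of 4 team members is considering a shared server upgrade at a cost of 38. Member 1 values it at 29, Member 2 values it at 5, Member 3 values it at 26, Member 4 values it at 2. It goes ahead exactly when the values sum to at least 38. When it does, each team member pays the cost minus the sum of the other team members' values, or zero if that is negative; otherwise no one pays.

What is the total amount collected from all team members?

Total value 62 ≥ cost 38, so it is built.
Member 1: others sum to 33; max(0, 38 - 33) = 5.
Member 2: others sum to 57; max(0, 38 - 57) = 0.
Member 3: others sum to 36; max(0, 38 - 36) = 2.
Member 4: others sum to 60; max(0, 38 - 60) = 0.
Total collected = 5 + 0 + 2 + 0 = 7.

7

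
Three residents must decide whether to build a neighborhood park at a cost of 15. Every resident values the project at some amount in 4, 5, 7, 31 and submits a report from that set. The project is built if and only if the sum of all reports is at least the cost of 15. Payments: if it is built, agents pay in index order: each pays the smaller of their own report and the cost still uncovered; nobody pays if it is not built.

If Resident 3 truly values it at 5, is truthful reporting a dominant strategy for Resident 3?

Check each profile of the others' reports and compare truth against every alternative report.
Others report (4, 31): truth gives 5, best alternative gives 5.
Others report (5, 31): truth gives 5, best alternative gives 5.
Others report (7, 31): truth gives 5, best alternative gives 5.
Others report (31, 4): truth gives 5, best alternative gives 5.
Others report (31, 5): truth gives 5, best alternative gives 5.
Others report (31, 7): truth gives 5, best alternative gives 5.
(Remaining 10 profiles checked similarly; truth is weakly best in each.)
In every case the truthful report is at least as good as any alternative, so it is a dominant strategy.

Yes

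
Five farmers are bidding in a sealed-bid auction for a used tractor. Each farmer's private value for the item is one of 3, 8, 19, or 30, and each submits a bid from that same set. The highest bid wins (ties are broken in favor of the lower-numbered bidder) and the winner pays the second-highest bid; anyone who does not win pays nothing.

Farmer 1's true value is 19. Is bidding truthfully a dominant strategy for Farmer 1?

Yes

Check each profile of the others' bids and compare truth against every alternative bid.
Others bid (3, 3, 3, 3): truth gives 16, best alternative gives 16.
Others bid (3, 3, 3, 8): truth gives 11, best alternative gives 11.
Others bid (3, 3, 8, 3): truth gives 11, best alternative gives 11.
Others bid (3, 3, 8, 8): truth gives 11, best alternative gives 11.
Others bid (3, 8, 3, 3): truth gives 11, best alternative gives 11.
Others bid (3, 8, 3, 8): truth gives 11, best alternative gives 11.
(Remaining 250 profiles checked similarly; truth is weakly best in each.)
In every case the truthful bid is at least as good as any alternative, so it is a dominant strategy.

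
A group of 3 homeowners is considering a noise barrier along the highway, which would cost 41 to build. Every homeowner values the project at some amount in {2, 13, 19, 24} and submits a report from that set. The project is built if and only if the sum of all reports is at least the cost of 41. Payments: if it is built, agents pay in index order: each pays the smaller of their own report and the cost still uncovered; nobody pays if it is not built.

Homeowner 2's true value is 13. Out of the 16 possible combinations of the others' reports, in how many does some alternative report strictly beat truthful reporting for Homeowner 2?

Others report (19, 24): truth gives 0; report 2 gives 11 > 0. Violating.
Others report (24, 19): truth gives 0; report 2 gives 11 > 0. Violating.
Others report (24, 24): truth gives 0; report 2 gives 11 > 0. Violating.
Others report (2, 2): truth gives 0; no alternative beats it.
Others report (2, 13): truth gives 0; no alternative beats it.
(Checking all 16 profiles: 3 have a profitable deviation, 13 do not.)

3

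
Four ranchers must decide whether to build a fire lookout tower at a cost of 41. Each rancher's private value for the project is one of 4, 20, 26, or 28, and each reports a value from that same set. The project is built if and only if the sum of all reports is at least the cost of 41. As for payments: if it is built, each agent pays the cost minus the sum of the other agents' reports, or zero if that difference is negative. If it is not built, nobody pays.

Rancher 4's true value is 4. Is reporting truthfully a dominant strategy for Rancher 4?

Check each profile of the others' reports and compare truth against every alternative report.
Others report (4, 4, 20): truth gives 0, best alternative gives -9.
Others report (4, 20, 4): truth gives 0, best alternative gives -9.
Others report (20, 4, 4): truth gives 0, best alternative gives -9.
Others report (4, 4, 26): truth gives 0, best alternative gives -3.
Others report (4, 26, 4): truth gives 0, best alternative gives -3.
Others report (26, 4, 4): truth gives 0, best alternative gives -3.
(Remaining 58 profiles checked similarly; truth is weakly best in each.)
In every case the truthful report is at least as good as any alternative, so it is a dominant strategy.

Yes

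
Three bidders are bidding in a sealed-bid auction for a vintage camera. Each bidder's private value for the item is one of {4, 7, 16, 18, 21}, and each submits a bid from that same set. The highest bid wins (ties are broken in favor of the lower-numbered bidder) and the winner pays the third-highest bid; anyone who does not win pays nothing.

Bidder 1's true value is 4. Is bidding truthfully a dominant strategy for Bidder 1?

Check each profile of the others' bids and compare truth against every alternative bid.
Others bid (7, 7): truth gives 0, best alternative gives -3.
Others bid (4, 4): truth gives 0, best alternative gives 0.
Others bid (4, 7): truth gives 0, best alternative gives 0.
Others bid (4, 16): truth gives 0, best alternative gives 0.
Others bid (4, 18): truth gives 0, best alternative gives 0.
Others bid (4, 21): truth gives 0, best alternative gives 0.
(Remaining 19 profiles checked similarly; truth is weakly best in each.)
In every case the truthful bid is at least as good as any alternative, so it is a dominant strategy.

Yes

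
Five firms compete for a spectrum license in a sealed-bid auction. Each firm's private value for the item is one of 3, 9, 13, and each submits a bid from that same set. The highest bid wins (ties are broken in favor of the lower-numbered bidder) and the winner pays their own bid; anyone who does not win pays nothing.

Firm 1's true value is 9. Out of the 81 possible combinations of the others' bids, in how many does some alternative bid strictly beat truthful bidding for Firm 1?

1

Others bid (3, 3, 3, 3): truth gives 0; bid 3 gives 6 > 0. Violating.
Others bid (3, 3, 3, 9): truth gives 0; no alternative beats it.
Others bid (3, 3, 3, 13): truth gives 0; no alternative beats it.
(Checking all 81 profiles: 1 has a profitable deviation, 80 do not.)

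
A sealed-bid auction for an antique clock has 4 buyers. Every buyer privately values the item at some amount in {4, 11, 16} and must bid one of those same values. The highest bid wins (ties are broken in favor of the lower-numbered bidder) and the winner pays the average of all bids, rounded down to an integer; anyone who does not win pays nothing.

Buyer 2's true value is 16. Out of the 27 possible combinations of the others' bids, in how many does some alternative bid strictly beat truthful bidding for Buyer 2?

Others bid (4, 4, 4): truth gives 9; bid 11 gives 11 > 9. Violating.
Others bid (4, 4, 11): truth gives 8; bid 11 gives 9 > 8. Violating.
Others bid (4, 11, 4): truth gives 8; bid 11 gives 9 > 8. Violating.
Others bid (4, 11, 11): truth gives 6; bid 11 gives 7 > 6. Violating.
Others bid (4, 4, 16): truth gives 6; no alternative beats it.
Others bid (4, 11, 16): truth gives 5; no alternative beats it.
(Checking all 27 profiles: 4 have a profitable deviation, 23 do not.)

4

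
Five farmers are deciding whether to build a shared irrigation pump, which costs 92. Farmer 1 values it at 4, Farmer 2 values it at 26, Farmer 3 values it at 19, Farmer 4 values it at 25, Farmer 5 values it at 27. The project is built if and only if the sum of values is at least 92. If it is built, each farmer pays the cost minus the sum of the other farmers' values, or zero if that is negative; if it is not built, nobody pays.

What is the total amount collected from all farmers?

61

Total value 101 ≥ cost 92, so it is built.
Farmer 1: others sum to 97; max(0, 92 - 97) = 0.
Farmer 2: others sum to 75; max(0, 92 - 75) = 17.
Farmer 3: others sum to 82; max(0, 92 - 82) = 10.
Farmer 4: others sum to 76; max(0, 92 - 76) = 16.
Farmer 5: others sum to 74; max(0, 92 - 74) = 18.
Total collected = 0 + 17 + 10 + 16 + 18 = 61.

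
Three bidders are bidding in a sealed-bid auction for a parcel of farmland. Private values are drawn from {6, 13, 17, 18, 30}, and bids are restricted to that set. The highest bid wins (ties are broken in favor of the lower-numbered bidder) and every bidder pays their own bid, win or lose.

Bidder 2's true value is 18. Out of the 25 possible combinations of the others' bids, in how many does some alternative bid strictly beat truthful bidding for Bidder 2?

Others bid (6, 6): truth gives 0; bid 13 gives 5 > 0. Violating.
Others bid (6, 13): truth gives 0; bid 13 gives 5 > 0. Violating.
Others bid (6, 17): truth gives 0; bid 17 gives 1 > 0. Violating.
Others bid (6, 30): truth gives -18; bid 6 gives -6 > -18. Violating.
Others bid (6, 18): truth gives 0; no alternative beats it.
Others bid (13, 18): truth gives 0; no alternative beats it.
(Checking all 25 profiles: 19 have a profitable deviation, 6 do not.)

19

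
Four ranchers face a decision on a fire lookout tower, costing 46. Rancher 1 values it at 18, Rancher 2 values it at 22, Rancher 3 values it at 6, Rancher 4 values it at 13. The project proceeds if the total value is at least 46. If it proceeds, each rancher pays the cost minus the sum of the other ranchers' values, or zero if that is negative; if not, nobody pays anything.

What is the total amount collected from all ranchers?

Total value 59 ≥ cost 46, so it is built.
Rancher 1: others sum to 41; max(0, 46 - 41) = 5.
Rancher 2: others sum to 37; max(0, 46 - 37) = 9.
Rancher 3: others sum to 53; max(0, 46 - 53) = 0.
Rancher 4: others sum to 46; max(0, 46 - 46) = 0.
Total collected = 5 + 9 + 0 + 0 = 14.

14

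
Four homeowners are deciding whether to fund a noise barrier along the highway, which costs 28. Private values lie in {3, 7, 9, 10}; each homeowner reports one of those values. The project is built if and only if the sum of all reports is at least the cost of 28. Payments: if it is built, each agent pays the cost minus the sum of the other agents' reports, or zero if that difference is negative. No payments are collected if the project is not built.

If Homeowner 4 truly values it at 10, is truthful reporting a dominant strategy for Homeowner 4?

Yes

Check each profile of the others' reports and compare truth against every alternative report.
Others report (9, 9, 10): truth gives 10, best alternative gives 10.
Others report (9, 10, 9): truth gives 10, best alternative gives 10.
Others report (9, 10, 10): truth gives 10, best alternative gives 10.
Others report (10, 9, 9): truth gives 10, best alternative gives 10.
Others report (10, 9, 10): truth gives 10, best alternative gives 10.
Others report (10, 10, 9): truth gives 10, best alternative gives 10.
(Remaining 58 profiles checked similarly; truth is weakly best in each.)
In every case the truthful report is at least as good as any alternative, so it is a dominant strategy.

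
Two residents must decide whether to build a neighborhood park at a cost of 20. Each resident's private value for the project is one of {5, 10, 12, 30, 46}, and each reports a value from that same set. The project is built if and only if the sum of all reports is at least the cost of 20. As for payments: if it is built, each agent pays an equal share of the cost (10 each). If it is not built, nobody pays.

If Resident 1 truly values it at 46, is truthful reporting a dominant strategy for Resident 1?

Check each profile of the others' reports and compare truth against every alternative report.
Others report (5): truth gives 36, best alternative gives 36.
Others report (10): truth gives 36, best alternative gives 36.
Others report (12): truth gives 36, best alternative gives 36.
Others report (30): truth gives 36, best alternative gives 36.
Others report (46): truth gives 36, best alternative gives 36.
In every case the truthful report is at least as good as any alternative, so it is a dominant strategy.

Yes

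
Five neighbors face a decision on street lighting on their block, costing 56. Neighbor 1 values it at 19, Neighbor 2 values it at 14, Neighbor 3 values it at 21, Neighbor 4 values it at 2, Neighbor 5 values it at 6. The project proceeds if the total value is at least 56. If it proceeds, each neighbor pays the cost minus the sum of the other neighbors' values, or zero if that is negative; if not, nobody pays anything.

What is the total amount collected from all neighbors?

36

Total value 62 ≥ cost 56, so it is built.
Neighbor 1: others sum to 43; max(0, 56 - 43) = 13.
Neighbor 2: others sum to 48; max(0, 56 - 48) = 8.
Neighbor 3: others sum to 41; max(0, 56 - 41) = 15.
Neighbor 4: others sum to 60; max(0, 56 - 60) = 0.
Neighbor 5: others sum to 56; max(0, 56 - 56) = 0.
Total collected = 13 + 8 + 15 + 0 + 0 = 36.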